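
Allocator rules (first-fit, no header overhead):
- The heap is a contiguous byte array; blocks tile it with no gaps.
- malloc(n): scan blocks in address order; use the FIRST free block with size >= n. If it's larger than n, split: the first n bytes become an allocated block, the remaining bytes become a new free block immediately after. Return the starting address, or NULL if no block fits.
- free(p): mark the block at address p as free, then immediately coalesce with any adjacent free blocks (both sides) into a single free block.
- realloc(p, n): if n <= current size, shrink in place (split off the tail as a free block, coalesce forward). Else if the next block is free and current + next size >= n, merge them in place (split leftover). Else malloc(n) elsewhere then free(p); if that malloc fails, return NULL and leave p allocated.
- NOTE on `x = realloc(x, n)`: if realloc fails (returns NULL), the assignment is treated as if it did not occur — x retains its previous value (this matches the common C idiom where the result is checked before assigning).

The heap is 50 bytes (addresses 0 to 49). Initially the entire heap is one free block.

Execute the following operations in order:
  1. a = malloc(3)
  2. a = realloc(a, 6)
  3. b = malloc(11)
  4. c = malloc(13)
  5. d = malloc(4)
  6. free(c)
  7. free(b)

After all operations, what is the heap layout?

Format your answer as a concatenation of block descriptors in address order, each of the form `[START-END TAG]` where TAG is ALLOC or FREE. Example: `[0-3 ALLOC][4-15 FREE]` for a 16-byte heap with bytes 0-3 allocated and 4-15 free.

Answer: [0-5 ALLOC][6-29 FREE][30-33 ALLOC][34-49 FREE]

Derivation:
Op 1: a = malloc(3) -> a = 0; heap: [0-2 ALLOC][3-49 FREE]
Op 2: a = realloc(a, 6) -> a = 0; heap: [0-5 ALLOC][6-49 FREE]
Op 3: b = malloc(11) -> b = 6; heap: [0-5 ALLOC][6-16 ALLOC][17-49 FREE]
Op 4: c = malloc(13) -> c = 17; heap: [0-5 ALLOC][6-16 ALLOC][17-29 ALLOC][30-49 FREE]
Op 5: d = malloc(4) -> d = 30; heap: [0-5 ALLOC][6-16 ALLOC][17-29 ALLOC][30-33 ALLOC][34-49 FREE]
Op 6: free(c) -> (freed c); heap: [0-5 ALLOC][6-16 ALLOC][17-29 FREE][30-33 ALLOC][34-49 FREE]
Op 7: free(b) -> (freed b); heap: [0-5 ALLOC][6-29 FREE][30-33 ALLOC][34-49 FREE]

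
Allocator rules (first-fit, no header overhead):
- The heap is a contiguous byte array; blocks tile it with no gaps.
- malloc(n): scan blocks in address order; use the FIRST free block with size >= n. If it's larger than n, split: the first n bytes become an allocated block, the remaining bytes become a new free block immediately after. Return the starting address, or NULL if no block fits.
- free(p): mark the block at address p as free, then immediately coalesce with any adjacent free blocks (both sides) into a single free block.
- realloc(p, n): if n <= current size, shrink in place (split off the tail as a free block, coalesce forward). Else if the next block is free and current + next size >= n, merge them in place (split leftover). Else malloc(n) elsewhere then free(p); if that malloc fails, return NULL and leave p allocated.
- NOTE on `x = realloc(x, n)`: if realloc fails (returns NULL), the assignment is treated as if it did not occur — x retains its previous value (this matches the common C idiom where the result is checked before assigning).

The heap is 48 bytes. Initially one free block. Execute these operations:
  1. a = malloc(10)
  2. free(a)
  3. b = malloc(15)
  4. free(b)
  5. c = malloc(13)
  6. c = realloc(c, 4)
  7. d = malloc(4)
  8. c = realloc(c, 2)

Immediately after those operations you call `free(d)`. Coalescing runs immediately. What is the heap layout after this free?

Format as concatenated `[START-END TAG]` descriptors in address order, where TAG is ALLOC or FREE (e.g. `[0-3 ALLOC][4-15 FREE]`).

Op 1: a = malloc(10) -> a = 0; heap: [0-9 ALLOC][10-47 FREE]
Op 2: free(a) -> (freed a); heap: [0-47 FREE]
Op 3: b = malloc(15) -> b = 0; heap: [0-14 ALLOC][15-47 FREE]
Op 4: free(b) -> (freed b); heap: [0-47 FREE]
Op 5: c = malloc(13) -> c = 0; heap: [0-12 ALLOC][13-47 FREE]
Op 6: c = realloc(c, 4) -> c = 0; heap: [0-3 ALLOC][4-47 FREE]
Op 7: d = malloc(4) -> d = 4; heap: [0-3 ALLOC][4-7 ALLOC][8-47 FREE]
Op 8: c = realloc(c, 2) -> c = 0; heap: [0-1 ALLOC][2-3 FREE][4-7 ALLOC][8-47 FREE]
free(d): d = 4 -> block [4-7 ALLOC]; mark free, coalesce with adjacent free neighbors -> [0-1 ALLOC][2-47 FREE]

Answer: [0-1 ALLOC][2-47 FREE]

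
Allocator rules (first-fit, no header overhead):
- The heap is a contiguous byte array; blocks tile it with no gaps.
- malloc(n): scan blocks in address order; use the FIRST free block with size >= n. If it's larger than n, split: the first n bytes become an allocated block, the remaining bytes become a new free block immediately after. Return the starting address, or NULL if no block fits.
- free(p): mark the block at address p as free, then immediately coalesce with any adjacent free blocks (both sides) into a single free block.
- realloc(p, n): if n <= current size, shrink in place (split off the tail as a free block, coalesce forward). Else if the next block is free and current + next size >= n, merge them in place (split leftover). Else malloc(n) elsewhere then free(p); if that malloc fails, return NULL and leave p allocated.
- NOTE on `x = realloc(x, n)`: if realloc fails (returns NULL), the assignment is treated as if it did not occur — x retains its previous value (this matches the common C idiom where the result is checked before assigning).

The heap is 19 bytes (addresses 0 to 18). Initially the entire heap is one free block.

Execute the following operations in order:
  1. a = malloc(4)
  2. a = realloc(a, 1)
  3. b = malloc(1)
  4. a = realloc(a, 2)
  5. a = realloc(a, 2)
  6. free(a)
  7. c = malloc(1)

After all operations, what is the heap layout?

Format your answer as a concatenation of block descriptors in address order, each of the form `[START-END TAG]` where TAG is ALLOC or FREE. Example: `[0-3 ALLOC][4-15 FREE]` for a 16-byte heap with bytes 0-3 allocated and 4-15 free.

Op 1: a = malloc(4) -> a = 0; heap: [0-3 ALLOC][4-18 FREE]
Op 2: a = realloc(a, 1) -> a = 0; heap: [0-0 ALLOC][1-18 FREE]
Op 3: b = malloc(1) -> b = 1; heap: [0-0 ALLOC][1-1 ALLOC][2-18 FREE]
Op 4: a = realloc(a, 2) -> a = 2; heap: [0-0 FREE][1-1 ALLOC][2-3 ALLOC][4-18 FREE]
Op 5: a = realloc(a, 2) -> a = 2; heap: [0-0 FREE][1-1 ALLOC][2-3 ALLOC][4-18 FREE]
Op 6: free(a) -> (freed a); heap: [0-0 FREE][1-1 ALLOC][2-18 FREE]
Op 7: c = malloc(1) -> c = 0; heap: [0-0 ALLOC][1-1 ALLOC][2-18 FREE]

Answer: [0-0 ALLOC][1-1 ALLOC][2-18 FREE]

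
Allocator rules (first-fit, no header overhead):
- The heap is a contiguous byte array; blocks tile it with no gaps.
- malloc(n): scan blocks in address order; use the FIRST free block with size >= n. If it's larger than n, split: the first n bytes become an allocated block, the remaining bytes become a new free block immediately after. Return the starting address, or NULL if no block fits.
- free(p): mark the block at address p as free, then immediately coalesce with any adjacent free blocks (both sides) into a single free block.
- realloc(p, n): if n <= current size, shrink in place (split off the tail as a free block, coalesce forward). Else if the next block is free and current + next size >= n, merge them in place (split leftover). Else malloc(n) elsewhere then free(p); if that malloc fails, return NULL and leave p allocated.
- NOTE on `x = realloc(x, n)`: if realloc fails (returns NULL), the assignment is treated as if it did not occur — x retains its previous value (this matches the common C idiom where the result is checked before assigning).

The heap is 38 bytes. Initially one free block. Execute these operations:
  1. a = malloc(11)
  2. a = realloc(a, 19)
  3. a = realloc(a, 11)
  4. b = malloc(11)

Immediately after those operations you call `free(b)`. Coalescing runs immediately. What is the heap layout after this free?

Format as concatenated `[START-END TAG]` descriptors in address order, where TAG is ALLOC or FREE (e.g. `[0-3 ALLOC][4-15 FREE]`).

Op 1: a = malloc(11) -> a = 0; heap: [0-10 ALLOC][11-37 FREE]
Op 2: a = realloc(a, 19) -> a = 0; heap: [0-18 ALLOC][19-37 FREE]
Op 3: a = realloc(a, 11) -> a = 0; heap: [0-10 ALLOC][11-37 FREE]
Op 4: b = malloc(11) -> b = 11; heap: [0-10 ALLOC][11-21 ALLOC][22-37 FREE]
free(b): b = 11 -> block [11-21 ALLOC]; mark free, coalesce with adjacent free neighbors -> [0-10 ALLOC][11-37 FREE]

Answer: [0-10 ALLOC][11-37 FREE]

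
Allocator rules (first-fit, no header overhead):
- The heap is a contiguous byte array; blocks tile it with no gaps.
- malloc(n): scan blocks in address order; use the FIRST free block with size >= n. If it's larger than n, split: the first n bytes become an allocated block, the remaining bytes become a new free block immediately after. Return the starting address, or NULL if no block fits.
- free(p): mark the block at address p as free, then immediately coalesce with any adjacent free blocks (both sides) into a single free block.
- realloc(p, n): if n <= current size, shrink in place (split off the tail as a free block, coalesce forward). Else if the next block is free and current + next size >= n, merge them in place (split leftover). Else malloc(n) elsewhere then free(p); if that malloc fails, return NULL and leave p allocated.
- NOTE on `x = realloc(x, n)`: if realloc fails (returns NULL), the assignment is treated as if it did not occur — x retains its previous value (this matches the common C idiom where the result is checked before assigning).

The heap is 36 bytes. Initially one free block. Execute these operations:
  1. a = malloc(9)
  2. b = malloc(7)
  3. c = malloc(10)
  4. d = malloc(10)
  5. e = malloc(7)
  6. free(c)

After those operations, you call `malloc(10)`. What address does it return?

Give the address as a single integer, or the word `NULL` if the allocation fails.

Answer: 16

Derivation:
Op 1: a = malloc(9) -> a = 0; heap: [0-8 ALLOC][9-35 FREE]
Op 2: b = malloc(7) -> b = 9; heap: [0-8 ALLOC][9-15 ALLOC][16-35 FREE]
Op 3: c = malloc(10) -> c = 16; heap: [0-8 ALLOC][9-15 ALLOC][16-25 ALLOC][26-35 FREE]
Op 4: d = malloc(10) -> d = 26; heap: [0-8 ALLOC][9-15 ALLOC][16-25 ALLOC][26-35 ALLOC]
Op 5: e = malloc(7) -> e = NULL; heap: [0-8 ALLOC][9-15 ALLOC][16-25 ALLOC][26-35 ALLOC]
Op 6: free(c) -> (freed c); heap: [0-8 ALLOC][9-15 ALLOC][16-25 FREE][26-35 ALLOC]
malloc(10): first-fit scan over [0-8 ALLOC][9-15 ALLOC][16-25 FREE][26-35 ALLOC] -> 16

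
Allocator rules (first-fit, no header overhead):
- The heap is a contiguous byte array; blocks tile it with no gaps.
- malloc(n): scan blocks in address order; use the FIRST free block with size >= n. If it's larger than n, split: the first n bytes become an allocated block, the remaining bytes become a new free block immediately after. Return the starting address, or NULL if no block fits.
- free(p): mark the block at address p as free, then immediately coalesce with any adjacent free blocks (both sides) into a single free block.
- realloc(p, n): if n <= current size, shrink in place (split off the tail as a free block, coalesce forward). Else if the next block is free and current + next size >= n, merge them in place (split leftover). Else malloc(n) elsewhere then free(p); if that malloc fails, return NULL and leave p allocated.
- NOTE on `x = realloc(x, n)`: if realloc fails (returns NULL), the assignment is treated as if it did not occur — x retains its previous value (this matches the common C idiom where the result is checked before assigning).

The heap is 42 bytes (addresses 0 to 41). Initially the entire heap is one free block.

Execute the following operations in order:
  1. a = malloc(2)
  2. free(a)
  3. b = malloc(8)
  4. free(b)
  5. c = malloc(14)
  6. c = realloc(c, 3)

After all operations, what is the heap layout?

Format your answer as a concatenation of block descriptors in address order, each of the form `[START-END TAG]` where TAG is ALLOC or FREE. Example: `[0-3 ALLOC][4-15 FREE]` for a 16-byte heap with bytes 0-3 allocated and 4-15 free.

Answer: [0-2 ALLOC][3-41 FREE]

Derivation:
Op 1: a = malloc(2) -> a = 0; heap: [0-1 ALLOC][2-41 FREE]
Op 2: free(a) -> (freed a); heap: [0-41 FREE]
Op 3: b = malloc(8) -> b = 0; heap: [0-7 ALLOC][8-41 FREE]
Op 4: free(b) -> (freed b); heap: [0-41 FREE]
Op 5: c = malloc(14) -> c = 0; heap: [0-13 ALLOC][14-41 FREE]
Op 6: c = realloc(c, 3) -> c = 0; heap: [0-2 ALLOC][3-41 FREE]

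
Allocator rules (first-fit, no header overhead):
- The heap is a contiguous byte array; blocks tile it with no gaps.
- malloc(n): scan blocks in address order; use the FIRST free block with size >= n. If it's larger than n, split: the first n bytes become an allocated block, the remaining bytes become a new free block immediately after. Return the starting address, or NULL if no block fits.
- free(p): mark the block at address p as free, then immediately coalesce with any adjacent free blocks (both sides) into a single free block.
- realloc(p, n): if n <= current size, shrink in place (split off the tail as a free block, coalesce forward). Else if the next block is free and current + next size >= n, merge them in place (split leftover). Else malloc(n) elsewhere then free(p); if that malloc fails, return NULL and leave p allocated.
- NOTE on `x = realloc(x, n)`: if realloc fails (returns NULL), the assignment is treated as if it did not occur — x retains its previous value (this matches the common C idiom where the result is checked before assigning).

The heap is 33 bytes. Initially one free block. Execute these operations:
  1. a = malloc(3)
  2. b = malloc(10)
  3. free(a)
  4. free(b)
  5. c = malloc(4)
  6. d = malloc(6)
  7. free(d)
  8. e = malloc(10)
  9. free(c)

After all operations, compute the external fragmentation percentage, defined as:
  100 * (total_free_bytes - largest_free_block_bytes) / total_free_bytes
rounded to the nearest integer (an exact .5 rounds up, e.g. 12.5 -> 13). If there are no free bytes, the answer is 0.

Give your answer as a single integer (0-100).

Answer: 17

Derivation:
Op 1: a = malloc(3) -> a = 0; heap: [0-2 ALLOC][3-32 FREE]
Op 2: b = malloc(10) -> b = 3; heap: [0-2 ALLOC][3-12 ALLOC][13-32 FREE]
Op 3: free(a) -> (freed a); heap: [0-2 FREE][3-12 ALLOC][13-32 FREE]
Op 4: free(b) -> (freed b); heap: [0-32 FREE]
Op 5: c = malloc(4) -> c = 0; heap: [0-3 ALLOC][4-32 FREE]
Op 6: d = malloc(6) -> d = 4; heap: [0-3 ALLOC][4-9 ALLOC][10-32 FREE]
Op 7: free(d) -> (freed d); heap: [0-3 ALLOC][4-32 FREE]
Op 8: e = malloc(10) -> e = 4; heap: [0-3 ALLOC][4-13 ALLOC][14-32 FREE]
Op 9: free(c) -> (freed c); heap: [0-3 FREE][4-13 ALLOC][14-32 FREE]
Free blocks: [4 19] total_free=23 largest=19 -> 100*(23-19)/23 = 400/23 ≈ 17.391 -> rounds to 17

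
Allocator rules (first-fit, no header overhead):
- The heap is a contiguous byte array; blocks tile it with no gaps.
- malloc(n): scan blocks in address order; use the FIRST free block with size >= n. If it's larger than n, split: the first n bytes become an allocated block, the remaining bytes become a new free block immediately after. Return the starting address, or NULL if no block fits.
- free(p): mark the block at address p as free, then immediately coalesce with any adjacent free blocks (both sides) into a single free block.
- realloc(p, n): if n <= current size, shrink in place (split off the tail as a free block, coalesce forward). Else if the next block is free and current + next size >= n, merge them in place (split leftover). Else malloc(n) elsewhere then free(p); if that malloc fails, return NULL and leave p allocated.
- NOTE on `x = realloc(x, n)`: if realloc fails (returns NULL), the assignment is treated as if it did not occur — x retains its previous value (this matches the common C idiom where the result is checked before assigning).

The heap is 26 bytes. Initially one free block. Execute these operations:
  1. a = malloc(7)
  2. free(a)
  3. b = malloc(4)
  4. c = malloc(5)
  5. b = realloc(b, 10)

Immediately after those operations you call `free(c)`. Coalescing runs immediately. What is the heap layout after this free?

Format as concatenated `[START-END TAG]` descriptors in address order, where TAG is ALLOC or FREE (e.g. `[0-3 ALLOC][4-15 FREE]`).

Answer: [0-8 FREE][9-18 ALLOC][19-25 FREE]

Derivation:
Op 1: a = malloc(7) -> a = 0; heap: [0-6 ALLOC][7-25 FREE]
Op 2: free(a) -> (freed a); heap: [0-25 FREE]
Op 3: b = malloc(4) -> b = 0; heap: [0-3 ALLOC][4-25 FREE]
Op 4: c = malloc(5) -> c = 4; heap: [0-3 ALLOC][4-8 ALLOC][9-25 FREE]
Op 5: b = realloc(b, 10) -> b = 9; heap: [0-3 FREE][4-8 ALLOC][9-18 ALLOC][19-25 FREE]
free(c): c = 4 -> block [4-8 ALLOC]; mark free, coalesce with adjacent free neighbors -> [0-8 FREE][9-18 ALLOC][19-25 FREE]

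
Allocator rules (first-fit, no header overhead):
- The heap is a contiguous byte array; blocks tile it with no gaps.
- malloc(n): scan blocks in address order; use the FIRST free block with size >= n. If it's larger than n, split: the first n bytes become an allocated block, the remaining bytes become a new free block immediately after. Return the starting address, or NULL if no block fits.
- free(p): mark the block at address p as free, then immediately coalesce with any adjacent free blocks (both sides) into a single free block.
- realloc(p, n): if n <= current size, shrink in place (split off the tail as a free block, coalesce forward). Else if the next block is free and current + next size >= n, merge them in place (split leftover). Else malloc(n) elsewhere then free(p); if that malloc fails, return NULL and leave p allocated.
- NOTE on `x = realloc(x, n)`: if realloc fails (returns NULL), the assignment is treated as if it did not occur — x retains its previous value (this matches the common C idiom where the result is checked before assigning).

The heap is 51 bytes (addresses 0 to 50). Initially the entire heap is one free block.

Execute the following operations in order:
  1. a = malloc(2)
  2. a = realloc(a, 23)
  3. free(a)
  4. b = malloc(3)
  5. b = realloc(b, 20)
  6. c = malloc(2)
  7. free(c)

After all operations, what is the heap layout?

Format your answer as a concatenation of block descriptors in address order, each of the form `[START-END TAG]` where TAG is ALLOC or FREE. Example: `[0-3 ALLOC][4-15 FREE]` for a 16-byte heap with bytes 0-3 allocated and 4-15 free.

Answer: [0-19 ALLOC][20-50 FREE]

Derivation:
Op 1: a = malloc(2) -> a = 0; heap: [0-1 ALLOC][2-50 FREE]
Op 2: a = realloc(a, 23) -> a = 0; heap: [0-22 ALLOC][23-50 FREE]
Op 3: free(a) -> (freed a); heap: [0-50 FREE]
Op 4: b = malloc(3) -> b = 0; heap: [0-2 ALLOC][3-50 FREE]
Op 5: b = realloc(b, 20) -> b = 0; heap: [0-19 ALLOC][20-50 FREE]
Op 6: c = malloc(2) -> c = 20; heap: [0-19 ALLOC][20-21 ALLOC][22-50 FREE]
Op 7: free(c) -> (freed c); heap: [0-19 ALLOC][20-50 FREE]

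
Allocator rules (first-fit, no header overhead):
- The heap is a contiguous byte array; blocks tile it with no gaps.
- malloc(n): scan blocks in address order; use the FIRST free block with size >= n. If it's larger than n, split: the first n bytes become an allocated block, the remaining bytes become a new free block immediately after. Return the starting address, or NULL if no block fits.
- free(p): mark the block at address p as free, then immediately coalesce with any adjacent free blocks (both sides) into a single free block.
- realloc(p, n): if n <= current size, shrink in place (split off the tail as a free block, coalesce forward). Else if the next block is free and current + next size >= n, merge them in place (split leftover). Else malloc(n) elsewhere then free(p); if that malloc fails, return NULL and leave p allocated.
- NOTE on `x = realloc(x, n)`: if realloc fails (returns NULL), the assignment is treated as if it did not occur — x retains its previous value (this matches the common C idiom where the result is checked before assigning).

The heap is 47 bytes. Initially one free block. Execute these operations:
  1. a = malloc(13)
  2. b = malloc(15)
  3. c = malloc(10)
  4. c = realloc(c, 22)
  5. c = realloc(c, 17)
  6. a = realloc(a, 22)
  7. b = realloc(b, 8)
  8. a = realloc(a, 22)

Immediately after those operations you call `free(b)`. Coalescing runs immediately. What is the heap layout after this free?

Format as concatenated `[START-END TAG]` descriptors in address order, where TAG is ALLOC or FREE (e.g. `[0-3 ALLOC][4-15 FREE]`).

Op 1: a = malloc(13) -> a = 0; heap: [0-12 ALLOC][13-46 FREE]
Op 2: b = malloc(15) -> b = 13; heap: [0-12 ALLOC][13-27 ALLOC][28-46 FREE]
Op 3: c = malloc(10) -> c = 28; heap: [0-12 ALLOC][13-27 ALLOC][28-37 ALLOC][38-46 FREE]
Op 4: c = realloc(c, 22) -> NULL (c unchanged); heap: [0-12 ALLOC][13-27 ALLOC][28-37 ALLOC][38-46 FREE]
Op 5: c = realloc(c, 17) -> c = 28; heap: [0-12 ALLOC][13-27 ALLOC][28-44 ALLOC][45-46 FREE]
Op 6: a = realloc(a, 22) -> NULL (a unchanged); heap: [0-12 ALLOC][13-27 ALLOC][28-44 ALLOC][45-46 FREE]
Op 7: b = realloc(b, 8) -> b = 13; heap: [0-12 ALLOC][13-20 ALLOC][21-27 FREE][28-44 ALLOC][45-46 FREE]
Op 8: a = realloc(a, 22) -> NULL (a unchanged); heap: [0-12 ALLOC][13-20 ALLOC][21-27 FREE][28-44 ALLOC][45-46 FREE]
free(b): b = 13 -> block [13-20 ALLOC]; mark free, coalesce with adjacent free neighbors -> [0-12 ALLOC][13-27 FREE][28-44 ALLOC][45-46 FREE]

Answer: [0-12 ALLOC][13-27 FREE][28-44 ALLOC][45-46 FREE]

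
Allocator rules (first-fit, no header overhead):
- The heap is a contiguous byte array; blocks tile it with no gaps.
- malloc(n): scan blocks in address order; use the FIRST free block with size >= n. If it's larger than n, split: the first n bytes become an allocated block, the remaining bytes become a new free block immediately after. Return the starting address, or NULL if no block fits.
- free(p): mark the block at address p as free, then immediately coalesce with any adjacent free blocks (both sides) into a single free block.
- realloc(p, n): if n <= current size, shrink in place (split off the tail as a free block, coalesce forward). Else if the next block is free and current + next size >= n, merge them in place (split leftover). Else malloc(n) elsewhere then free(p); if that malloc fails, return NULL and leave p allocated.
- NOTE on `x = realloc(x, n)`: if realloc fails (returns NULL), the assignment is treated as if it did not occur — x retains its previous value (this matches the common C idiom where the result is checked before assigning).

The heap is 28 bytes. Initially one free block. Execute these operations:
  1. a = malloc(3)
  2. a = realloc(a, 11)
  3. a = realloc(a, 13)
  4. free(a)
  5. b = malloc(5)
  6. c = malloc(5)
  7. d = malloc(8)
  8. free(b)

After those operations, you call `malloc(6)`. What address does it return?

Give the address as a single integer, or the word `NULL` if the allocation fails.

Answer: 18

Derivation:
Op 1: a = malloc(3) -> a = 0; heap: [0-2 ALLOC][3-27 FREE]
Op 2: a = realloc(a, 11) -> a = 0; heap: [0-10 ALLOC][11-27 FREE]
Op 3: a = realloc(a, 13) -> a = 0; heap: [0-12 ALLOC][13-27 FREE]
Op 4: free(a) -> (freed a); heap: [0-27 FREE]
Op 5: b = malloc(5) -> b = 0; heap: [0-4 ALLOC][5-27 FREE]
Op 6: c = malloc(5) -> c = 5; heap: [0-4 ALLOC][5-9 ALLOC][10-27 FREE]
Op 7: d = malloc(8) -> d = 10; heap: [0-4 ALLOC][5-9 ALLOC][10-17 ALLOC][18-27 FREE]
Op 8: free(b) -> (freed b); heap: [0-4 FREE][5-9 ALLOC][10-17 ALLOC][18-27 FREE]
malloc(6): first-fit scan over [0-4 FREE][5-9 ALLOC][10-17 ALLOC][18-27 FREE] -> 18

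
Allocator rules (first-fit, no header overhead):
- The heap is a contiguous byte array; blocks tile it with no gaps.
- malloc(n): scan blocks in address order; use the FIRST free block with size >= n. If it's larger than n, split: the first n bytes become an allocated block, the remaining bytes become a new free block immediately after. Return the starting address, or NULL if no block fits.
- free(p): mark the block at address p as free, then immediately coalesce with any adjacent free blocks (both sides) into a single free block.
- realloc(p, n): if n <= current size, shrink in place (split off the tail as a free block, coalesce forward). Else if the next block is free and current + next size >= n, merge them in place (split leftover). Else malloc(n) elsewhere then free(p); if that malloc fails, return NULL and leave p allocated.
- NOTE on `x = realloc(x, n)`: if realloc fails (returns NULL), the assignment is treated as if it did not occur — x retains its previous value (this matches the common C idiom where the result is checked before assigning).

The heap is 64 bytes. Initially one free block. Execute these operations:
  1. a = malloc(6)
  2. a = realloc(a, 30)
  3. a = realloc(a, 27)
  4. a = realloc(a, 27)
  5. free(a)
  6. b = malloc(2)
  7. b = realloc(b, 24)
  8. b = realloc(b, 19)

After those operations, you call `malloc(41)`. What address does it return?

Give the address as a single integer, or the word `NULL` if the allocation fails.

Answer: 19

Derivation:
Op 1: a = malloc(6) -> a = 0; heap: [0-5 ALLOC][6-63 FREE]
Op 2: a = realloc(a, 30) -> a = 0; heap: [0-29 ALLOC][30-63 FREE]
Op 3: a = realloc(a, 27) -> a = 0; heap: [0-26 ALLOC][27-63 FREE]
Op 4: a = realloc(a, 27) -> a = 0; heap: [0-26 ALLOC][27-63 FREE]
Op 5: free(a) -> (freed a); heap: [0-63 FREE]
Op 6: b = malloc(2) -> b = 0; heap: [0-1 ALLOC][2-63 FREE]
Op 7: b = realloc(b, 24) -> b = 0; heap: [0-23 ALLOC][24-63 FREE]
Op 8: b = realloc(b, 19) -> b = 0; heap: [0-18 ALLOC][19-63 FREE]
malloc(41): first-fit scan over [0-18 ALLOC][19-63 FREE] -> 19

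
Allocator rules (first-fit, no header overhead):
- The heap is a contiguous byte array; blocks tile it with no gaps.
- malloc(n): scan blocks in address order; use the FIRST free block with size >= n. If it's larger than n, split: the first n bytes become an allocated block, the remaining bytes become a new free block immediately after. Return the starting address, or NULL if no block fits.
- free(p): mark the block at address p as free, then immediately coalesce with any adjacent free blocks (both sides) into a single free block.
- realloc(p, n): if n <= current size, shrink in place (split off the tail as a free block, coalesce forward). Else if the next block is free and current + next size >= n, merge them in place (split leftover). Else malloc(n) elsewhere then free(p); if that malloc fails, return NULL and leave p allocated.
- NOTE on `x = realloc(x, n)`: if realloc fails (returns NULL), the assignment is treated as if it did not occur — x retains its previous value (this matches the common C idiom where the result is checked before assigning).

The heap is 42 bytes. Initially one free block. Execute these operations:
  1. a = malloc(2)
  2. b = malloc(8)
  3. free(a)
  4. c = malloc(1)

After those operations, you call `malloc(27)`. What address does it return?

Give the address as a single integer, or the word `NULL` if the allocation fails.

Answer: 10

Derivation:
Op 1: a = malloc(2) -> a = 0; heap: [0-1 ALLOC][2-41 FREE]
Op 2: b = malloc(8) -> b = 2; heap: [0-1 ALLOC][2-9 ALLOC][10-41 FREE]
Op 3: free(a) -> (freed a); heap: [0-1 FREE][2-9 ALLOC][10-41 FREE]
Op 4: c = malloc(1) -> c = 0; heap: [0-0 ALLOC][1-1 FREE][2-9 ALLOC][10-41 FREE]
malloc(27): first-fit scan over [0-0 ALLOC][1-1 FREE][2-9 ALLOC][10-41 FREE] -> 10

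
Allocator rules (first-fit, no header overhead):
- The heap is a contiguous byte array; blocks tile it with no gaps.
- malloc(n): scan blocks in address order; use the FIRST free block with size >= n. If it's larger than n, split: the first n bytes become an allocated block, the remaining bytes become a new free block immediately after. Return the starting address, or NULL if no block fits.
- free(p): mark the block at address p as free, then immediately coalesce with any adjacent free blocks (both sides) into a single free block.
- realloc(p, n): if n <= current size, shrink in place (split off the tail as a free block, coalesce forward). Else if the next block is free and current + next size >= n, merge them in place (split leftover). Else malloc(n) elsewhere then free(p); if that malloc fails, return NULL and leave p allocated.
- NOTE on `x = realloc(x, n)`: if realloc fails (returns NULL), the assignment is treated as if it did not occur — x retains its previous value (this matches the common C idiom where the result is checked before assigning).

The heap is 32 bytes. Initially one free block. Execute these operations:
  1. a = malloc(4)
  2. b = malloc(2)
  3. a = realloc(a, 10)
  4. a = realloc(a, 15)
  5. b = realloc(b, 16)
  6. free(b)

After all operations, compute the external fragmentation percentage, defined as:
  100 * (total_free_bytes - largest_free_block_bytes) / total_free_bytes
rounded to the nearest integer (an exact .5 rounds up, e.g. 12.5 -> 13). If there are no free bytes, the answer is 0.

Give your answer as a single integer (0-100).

Op 1: a = malloc(4) -> a = 0; heap: [0-3 ALLOC][4-31 FREE]
Op 2: b = malloc(2) -> b = 4; heap: [0-3 ALLOC][4-5 ALLOC][6-31 FREE]
Op 3: a = realloc(a, 10) -> a = 6; heap: [0-3 FREE][4-5 ALLOC][6-15 ALLOC][16-31 FREE]
Op 4: a = realloc(a, 15) -> a = 6; heap: [0-3 FREE][4-5 ALLOC][6-20 ALLOC][21-31 FREE]
Op 5: b = realloc(b, 16) -> NULL (b unchanged); heap: [0-3 FREE][4-5 ALLOC][6-20 ALLOC][21-31 FREE]
Op 6: free(b) -> (freed b); heap: [0-5 FREE][6-20 ALLOC][21-31 FREE]
Free blocks: [6 11] total_free=17 largest=11 -> 100*(17-11)/17 = 600/17 ≈ 35.294 -> rounds to 35

Answer: 35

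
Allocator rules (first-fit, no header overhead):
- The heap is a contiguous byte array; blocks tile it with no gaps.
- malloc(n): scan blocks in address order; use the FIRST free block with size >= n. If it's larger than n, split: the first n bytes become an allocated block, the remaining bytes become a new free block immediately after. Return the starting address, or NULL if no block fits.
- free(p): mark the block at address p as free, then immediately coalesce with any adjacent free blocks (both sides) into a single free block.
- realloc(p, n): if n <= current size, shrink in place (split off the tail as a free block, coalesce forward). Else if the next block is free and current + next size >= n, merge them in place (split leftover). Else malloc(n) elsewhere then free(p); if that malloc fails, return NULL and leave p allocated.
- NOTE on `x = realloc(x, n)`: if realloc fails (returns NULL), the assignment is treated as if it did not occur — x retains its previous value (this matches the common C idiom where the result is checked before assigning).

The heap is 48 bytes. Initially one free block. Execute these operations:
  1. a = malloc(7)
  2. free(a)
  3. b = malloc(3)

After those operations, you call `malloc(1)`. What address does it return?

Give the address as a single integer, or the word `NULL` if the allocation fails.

Op 1: a = malloc(7) -> a = 0; heap: [0-6 ALLOC][7-47 FREE]
Op 2: free(a) -> (freed a); heap: [0-47 FREE]
Op 3: b = malloc(3) -> b = 0; heap: [0-2 ALLOC][3-47 FREE]
malloc(1): first-fit scan over [0-2 ALLOC][3-47 FREE] -> 3

Answer: 3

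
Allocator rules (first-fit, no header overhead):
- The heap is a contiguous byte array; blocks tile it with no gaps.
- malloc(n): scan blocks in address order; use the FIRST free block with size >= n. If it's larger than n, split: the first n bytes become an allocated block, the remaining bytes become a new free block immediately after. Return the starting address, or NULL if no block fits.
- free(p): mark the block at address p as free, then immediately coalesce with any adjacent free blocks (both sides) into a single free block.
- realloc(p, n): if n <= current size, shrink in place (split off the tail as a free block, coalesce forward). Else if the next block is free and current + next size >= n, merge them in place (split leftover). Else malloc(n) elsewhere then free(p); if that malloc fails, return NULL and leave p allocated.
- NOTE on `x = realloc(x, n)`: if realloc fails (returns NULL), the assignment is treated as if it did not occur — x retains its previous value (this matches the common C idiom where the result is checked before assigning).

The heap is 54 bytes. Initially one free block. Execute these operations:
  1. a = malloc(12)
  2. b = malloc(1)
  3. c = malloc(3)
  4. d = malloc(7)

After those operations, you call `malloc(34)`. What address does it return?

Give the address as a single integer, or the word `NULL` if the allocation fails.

Answer: NULL

Derivation:
Op 1: a = malloc(12) -> a = 0; heap: [0-11 ALLOC][12-53 FREE]
Op 2: b = malloc(1) -> b = 12; heap: [0-11 ALLOC][12-12 ALLOC][13-53 FREE]
Op 3: c = malloc(3) -> c = 13; heap: [0-11 ALLOC][12-12 ALLOC][13-15 ALLOC][16-53 FREE]
Op 4: d = malloc(7) -> d = 16; heap: [0-11 ALLOC][12-12 ALLOC][13-15 ALLOC][16-22 ALLOC][23-53 FREE]
malloc(34): first-fit scan over [0-11 ALLOC][12-12 ALLOC][13-15 ALLOC][16-22 ALLOC][23-53 FREE] -> NULL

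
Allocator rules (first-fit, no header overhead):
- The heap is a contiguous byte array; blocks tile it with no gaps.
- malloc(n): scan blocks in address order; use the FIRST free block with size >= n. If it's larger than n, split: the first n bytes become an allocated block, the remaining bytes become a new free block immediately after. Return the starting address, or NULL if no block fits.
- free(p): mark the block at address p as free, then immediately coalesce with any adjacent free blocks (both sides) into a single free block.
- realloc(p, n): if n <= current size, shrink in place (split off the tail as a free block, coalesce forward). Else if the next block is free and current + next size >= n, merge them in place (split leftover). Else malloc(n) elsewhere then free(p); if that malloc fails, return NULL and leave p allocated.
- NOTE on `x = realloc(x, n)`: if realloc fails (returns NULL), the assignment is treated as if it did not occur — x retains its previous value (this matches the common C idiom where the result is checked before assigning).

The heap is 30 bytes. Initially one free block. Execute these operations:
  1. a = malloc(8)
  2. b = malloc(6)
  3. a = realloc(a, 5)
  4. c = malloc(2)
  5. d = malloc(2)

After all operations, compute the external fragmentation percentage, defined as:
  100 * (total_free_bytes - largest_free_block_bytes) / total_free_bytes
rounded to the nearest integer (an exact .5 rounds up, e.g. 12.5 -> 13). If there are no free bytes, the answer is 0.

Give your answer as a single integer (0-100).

Answer: 7

Derivation:
Op 1: a = malloc(8) -> a = 0; heap: [0-7 ALLOC][8-29 FREE]
Op 2: b = malloc(6) -> b = 8; heap: [0-7 ALLOC][8-13 ALLOC][14-29 FREE]
Op 3: a = realloc(a, 5) -> a = 0; heap: [0-4 ALLOC][5-7 FREE][8-13 ALLOC][14-29 FREE]
Op 4: c = malloc(2) -> c = 5; heap: [0-4 ALLOC][5-6 ALLOC][7-7 FREE][8-13 ALLOC][14-29 FREE]
Op 5: d = malloc(2) -> d = 14; heap: [0-4 ALLOC][5-6 ALLOC][7-7 FREE][8-13 ALLOC][14-15 ALLOC][16-29 FREE]
Free blocks: [1 14] total_free=15 largest=14 -> 100*(15-14)/15 = 100/15 ≈ 6.667 -> rounds to 7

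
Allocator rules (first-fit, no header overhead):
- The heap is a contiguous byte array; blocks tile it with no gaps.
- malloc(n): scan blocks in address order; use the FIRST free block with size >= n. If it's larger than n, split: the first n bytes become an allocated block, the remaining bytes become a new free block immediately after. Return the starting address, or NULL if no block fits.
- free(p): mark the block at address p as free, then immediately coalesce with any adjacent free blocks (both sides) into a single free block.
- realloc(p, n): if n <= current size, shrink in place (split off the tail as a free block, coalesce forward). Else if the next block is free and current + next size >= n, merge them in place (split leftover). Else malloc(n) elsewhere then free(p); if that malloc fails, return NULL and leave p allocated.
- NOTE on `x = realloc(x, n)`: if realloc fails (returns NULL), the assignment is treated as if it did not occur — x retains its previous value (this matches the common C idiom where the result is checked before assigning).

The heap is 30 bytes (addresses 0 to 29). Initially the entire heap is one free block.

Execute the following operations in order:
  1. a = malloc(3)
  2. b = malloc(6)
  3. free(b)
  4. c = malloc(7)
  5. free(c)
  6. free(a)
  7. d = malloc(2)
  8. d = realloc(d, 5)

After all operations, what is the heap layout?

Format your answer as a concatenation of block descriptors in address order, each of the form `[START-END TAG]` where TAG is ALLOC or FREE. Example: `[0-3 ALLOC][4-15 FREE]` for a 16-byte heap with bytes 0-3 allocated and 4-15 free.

Op 1: a = malloc(3) -> a = 0; heap: [0-2 ALLOC][3-29 FREE]
Op 2: b = malloc(6) -> b = 3; heap: [0-2 ALLOC][3-8 ALLOC][9-29 FREE]
Op 3: free(b) -> (freed b); heap: [0-2 ALLOC][3-29 FREE]
Op 4: c = malloc(7) -> c = 3; heap: [0-2 ALLOC][3-9 ALLOC][10-29 FREE]
Op 5: free(c) -> (freed c); heap: [0-2 ALLOC][3-29 FREE]
Op 6: free(a) -> (freed a); heap: [0-29 FREE]
Op 7: d = malloc(2) -> d = 0; heap: [0-1 ALLOC][2-29 FREE]
Op 8: d = realloc(d, 5) -> d = 0; heap: [0-4 ALLOC][5-29 FREE]

Answer: [0-4 ALLOC][5-29 FREE]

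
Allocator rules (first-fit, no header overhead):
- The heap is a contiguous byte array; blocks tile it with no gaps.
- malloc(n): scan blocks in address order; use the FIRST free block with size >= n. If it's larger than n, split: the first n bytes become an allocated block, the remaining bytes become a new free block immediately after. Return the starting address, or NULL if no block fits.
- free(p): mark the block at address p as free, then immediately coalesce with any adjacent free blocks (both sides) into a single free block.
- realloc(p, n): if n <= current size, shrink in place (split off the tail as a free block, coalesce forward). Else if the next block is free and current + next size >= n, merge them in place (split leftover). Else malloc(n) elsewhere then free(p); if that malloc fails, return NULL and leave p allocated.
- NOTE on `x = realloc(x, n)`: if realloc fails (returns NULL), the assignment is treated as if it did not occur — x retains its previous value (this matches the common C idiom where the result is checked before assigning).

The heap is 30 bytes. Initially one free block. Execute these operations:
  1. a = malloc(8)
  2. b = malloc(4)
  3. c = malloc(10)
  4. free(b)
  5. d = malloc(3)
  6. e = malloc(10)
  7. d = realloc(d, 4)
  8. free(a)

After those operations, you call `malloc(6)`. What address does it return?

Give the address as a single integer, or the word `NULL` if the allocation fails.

Op 1: a = malloc(8) -> a = 0; heap: [0-7 ALLOC][8-29 FREE]
Op 2: b = malloc(4) -> b = 8; heap: [0-7 ALLOC][8-11 ALLOC][12-29 FREE]
Op 3: c = malloc(10) -> c = 12; heap: [0-7 ALLOC][8-11 ALLOC][12-21 ALLOC][22-29 FREE]
Op 4: free(b) -> (freed b); heap: [0-7 ALLOC][8-11 FREE][12-21 ALLOC][22-29 FREE]
Op 5: d = malloc(3) -> d = 8; heap: [0-7 ALLOC][8-10 ALLOC][11-11 FREE][12-21 ALLOC][22-29 FREE]
Op 6: e = malloc(10) -> e = NULL; heap: [0-7 ALLOC][8-10 ALLOC][11-11 FREE][12-21 ALLOC][22-29 FREE]
Op 7: d = realloc(d, 4) -> d = 8; heap: [0-7 ALLOC][8-11 ALLOC][12-21 ALLOC][22-29 FREE]
Op 8: free(a) -> (freed a); heap: [0-7 FREE][8-11 ALLOC][12-21 ALLOC][22-29 FREE]
malloc(6): first-fit scan over [0-7 FREE][8-11 ALLOC][12-21 ALLOC][22-29 FREE] -> 0

Answer: 0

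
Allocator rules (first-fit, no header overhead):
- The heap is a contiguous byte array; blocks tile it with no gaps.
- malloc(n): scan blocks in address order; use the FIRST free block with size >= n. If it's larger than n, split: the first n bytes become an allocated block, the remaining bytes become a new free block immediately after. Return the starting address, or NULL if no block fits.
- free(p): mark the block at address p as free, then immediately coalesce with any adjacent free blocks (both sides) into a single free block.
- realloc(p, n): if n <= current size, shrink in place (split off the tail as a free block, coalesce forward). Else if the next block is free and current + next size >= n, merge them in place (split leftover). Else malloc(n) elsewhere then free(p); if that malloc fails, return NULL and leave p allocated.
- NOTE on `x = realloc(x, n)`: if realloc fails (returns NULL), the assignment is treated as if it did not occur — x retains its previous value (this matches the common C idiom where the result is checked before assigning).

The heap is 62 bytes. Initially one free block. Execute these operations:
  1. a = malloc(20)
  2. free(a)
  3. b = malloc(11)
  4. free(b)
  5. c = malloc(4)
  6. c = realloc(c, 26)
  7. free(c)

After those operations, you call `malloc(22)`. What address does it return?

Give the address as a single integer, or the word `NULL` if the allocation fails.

Answer: 0

Derivation:
Op 1: a = malloc(20) -> a = 0; heap: [0-19 ALLOC][20-61 FREE]
Op 2: free(a) -> (freed a); heap: [0-61 FREE]
Op 3: b = malloc(11) -> b = 0; heap: [0-10 ALLOC][11-61 FREE]
Op 4: free(b) -> (freed b); heap: [0-61 FREE]
Op 5: c = malloc(4) -> c = 0; heap: [0-3 ALLOC][4-61 FREE]
Op 6: c = realloc(c, 26) -> c = 0; heap: [0-25 ALLOC][26-61 FREE]
Op 7: free(c) -> (freed c); heap: [0-61 FREE]
malloc(22): first-fit scan over [0-61 FREE] -> 0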